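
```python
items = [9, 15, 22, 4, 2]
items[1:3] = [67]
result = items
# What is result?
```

Trace:
`items = [9, 15, 22, 4, 2]` → items = [9, 15, 22, 4, 2]
`items[1:3] = [67]` → items = [9, 67, 4, 2]
`result = items` → result = [9, 67, 4, 2]
So result = [9, 67, 4, 2]

Answer: [9, 67, 4, 2]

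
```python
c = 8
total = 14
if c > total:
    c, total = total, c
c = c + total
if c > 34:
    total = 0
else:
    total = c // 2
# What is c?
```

Trace:
`c = 8` → c = 8
`total = 14` → total = 14
`if c > total: ...` → c > total is False → no variable changes
`c = c + total` → c = 22
`if c > 34: ...` → c > 34 is False, take else branch → total = 11
So c = 22

Answer: 22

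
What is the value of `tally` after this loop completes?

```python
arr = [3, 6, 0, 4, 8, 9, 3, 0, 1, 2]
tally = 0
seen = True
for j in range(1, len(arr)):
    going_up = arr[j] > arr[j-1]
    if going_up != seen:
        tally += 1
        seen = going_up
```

Count direction changes in [3, 6, 0, 4, 8, 9, 3, 0, 1, 2]
`tally` takes the values: 0 → 1 → 2 → 3 → 4

Answer: 4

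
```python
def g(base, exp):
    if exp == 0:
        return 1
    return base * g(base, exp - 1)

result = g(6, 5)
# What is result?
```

g(6, 5) = 6 * 6 * 6 * 6 * 6 = 7776

Answer: 7776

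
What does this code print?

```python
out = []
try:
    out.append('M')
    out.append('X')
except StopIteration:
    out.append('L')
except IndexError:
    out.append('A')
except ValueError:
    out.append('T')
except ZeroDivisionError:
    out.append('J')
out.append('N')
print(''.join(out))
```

Execution trace: 'M' (try body) → 'X' (try body, no exception) → 'N' (after the try/except). Output: MXN

Answer: MXN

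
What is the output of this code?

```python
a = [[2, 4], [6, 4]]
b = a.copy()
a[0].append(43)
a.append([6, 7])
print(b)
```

Key concept: shallow copy with nested lists.
Step by step:
`a = [[2, 4], [6, 4]]` → a = [[2, 4], [6, 4]]
`b = a.copy()` → b = [[2, 4], [6, 4]]
`a[0].append(43)` → a = [[2, 4, 43], [6, 4]]; b = [[2, 4, 43], [6, 4]]
`a.append([6, 7])` → a = [[2, 4, 43], [6, 4], [6, 7]]
`print(b)` → prints [[2, 4, 43], [6, 4]]

Answer: [[2, 4, 43], [6, 4]]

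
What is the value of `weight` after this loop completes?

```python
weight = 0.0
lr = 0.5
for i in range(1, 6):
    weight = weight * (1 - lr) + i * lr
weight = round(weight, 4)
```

Moving average with lr=0.5
`weight` takes the values: 0.0 → 0.5 → 1.25 → 2.125 → 3.0625 → 4.03125 → 4.0312

Answer: 4.0312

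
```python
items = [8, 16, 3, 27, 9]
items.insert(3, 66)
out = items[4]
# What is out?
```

Trace:
`items = [8, 16, 3, 27, 9]` → items = [8, 16, 3, 27, 9]
`items.insert(3, 66)` → items = [8, 16, 3, 66, 27, 9]
`out = items[4]` → out = 27
So out = 27

Answer: 27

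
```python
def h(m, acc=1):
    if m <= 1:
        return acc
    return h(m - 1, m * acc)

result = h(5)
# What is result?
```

Accumulator trace (n, acc): (5, 1) -> (4, 5) -> (3, 20) -> (2, 60) -> (1, 120) -> return 120

Answer: 120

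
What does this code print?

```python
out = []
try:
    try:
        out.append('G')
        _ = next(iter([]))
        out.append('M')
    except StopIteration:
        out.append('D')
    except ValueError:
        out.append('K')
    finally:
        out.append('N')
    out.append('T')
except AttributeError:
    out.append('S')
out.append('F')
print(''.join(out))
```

Execution trace: 'G' (inner try body) → 'D' (inner except StopIteration) → 'N' (inner finally) → 'T' (try body, no exception) → 'F' (after the try/except). Output: GDNTF

Answer: GDNTF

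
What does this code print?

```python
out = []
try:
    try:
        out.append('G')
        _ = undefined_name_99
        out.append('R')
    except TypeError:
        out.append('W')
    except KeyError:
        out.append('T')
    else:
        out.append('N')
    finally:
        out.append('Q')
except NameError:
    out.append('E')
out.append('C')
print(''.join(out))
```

Execution trace: 'G' (try body) → 'Q' (finally) → 'E' (outer except NameError) → 'C' (after the try/except). Output: GQEC

Answer: GQEC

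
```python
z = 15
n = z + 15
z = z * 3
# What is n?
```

Trace:
`z = 15` → z = 15
`n = z + 15` → n = 30
`z = z * 3` → z = 45
So n = 30

Answer: 30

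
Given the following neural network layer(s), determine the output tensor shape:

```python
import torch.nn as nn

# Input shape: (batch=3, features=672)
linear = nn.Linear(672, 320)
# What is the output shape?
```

Input: (3, 672) -> Output: (3, 320)

Answer: (3, 320)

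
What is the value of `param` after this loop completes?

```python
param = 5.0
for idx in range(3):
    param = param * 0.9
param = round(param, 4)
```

Exponential decay: 5.0 * 0.9^3
`param` takes the values: 5.0 → 4.5 → 4.05 → 3.645

Answer: 3.645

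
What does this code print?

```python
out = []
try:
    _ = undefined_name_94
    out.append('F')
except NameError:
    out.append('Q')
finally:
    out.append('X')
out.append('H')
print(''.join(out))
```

Execution trace: 'Q' (except NameError) → 'X' (finally) → 'H' (after the try/except). Output: QXH

Answer: QXH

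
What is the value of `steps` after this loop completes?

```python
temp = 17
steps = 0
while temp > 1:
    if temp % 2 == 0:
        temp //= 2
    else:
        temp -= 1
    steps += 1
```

Steps to reduce 17 to 1
`steps` takes the values: 0 → 1 → 2 → 3 → 4 → 5

Answer: 5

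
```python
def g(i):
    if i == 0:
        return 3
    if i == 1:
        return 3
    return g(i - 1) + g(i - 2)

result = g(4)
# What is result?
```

Build up from base cases: g(0)=3, g(1)=3, g(2)=6, g(3)=9, g(4)=15

Answer: 15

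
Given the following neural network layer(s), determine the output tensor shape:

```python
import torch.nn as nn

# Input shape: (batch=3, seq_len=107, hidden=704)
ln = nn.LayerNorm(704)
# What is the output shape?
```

Input: (3, 107, 704) -> Output: (3, 107, 704)

Answer: (3, 107, 704)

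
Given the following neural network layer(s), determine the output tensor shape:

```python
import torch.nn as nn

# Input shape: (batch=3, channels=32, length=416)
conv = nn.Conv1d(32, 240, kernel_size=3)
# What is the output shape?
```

Input: (3, 32, 416) -> Output: (3, 240, 414)

Answer: (3, 240, 414)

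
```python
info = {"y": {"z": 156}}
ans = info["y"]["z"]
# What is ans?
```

Trace:
`info = {"y": {"z": 156}}` → info = {'y': {'z': 156}}
`ans = info["y"]["z"]` → ans = 156
So ans = 156

Answer: 156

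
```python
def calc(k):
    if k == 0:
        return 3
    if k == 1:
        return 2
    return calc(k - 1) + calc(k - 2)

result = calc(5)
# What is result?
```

Build up from base cases: calc(0)=3, calc(1)=2, calc(2)=5, calc(3)=7, calc(4)=12, calc(5)=19

Answer: 19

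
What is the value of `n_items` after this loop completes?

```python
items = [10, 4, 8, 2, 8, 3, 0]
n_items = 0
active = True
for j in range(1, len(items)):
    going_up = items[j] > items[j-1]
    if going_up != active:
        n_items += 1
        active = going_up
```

Count direction changes in [10, 4, 8, 2, 8, 3, 0]
`n_items` takes the values: 0 → 1 → 2 → 3 → 4 → 5

Answer: 5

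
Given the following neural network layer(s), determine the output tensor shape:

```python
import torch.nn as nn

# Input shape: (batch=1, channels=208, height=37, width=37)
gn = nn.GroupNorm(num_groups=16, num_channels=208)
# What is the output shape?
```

Input: (1, 208, 37, 37) -> Output: (1, 208, 37, 37)

Answer: (1, 208, 37, 37)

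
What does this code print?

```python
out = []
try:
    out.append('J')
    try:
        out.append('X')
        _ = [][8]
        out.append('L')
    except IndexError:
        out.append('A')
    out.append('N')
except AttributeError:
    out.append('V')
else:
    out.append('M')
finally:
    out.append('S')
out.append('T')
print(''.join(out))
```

Execution trace: 'J' (try body) → 'X' (inner try body) → 'A' (inner except IndexError) → 'N' (try body, no exception) → 'M' (else) → 'S' (finally) → 'T' (after the try/except). Output: JXANMST

Answer: JXANMST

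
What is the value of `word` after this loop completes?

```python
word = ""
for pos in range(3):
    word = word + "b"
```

Repeat 'b' 3 times
`word` takes the values: "" → "b" → "bb" → "bbb"

Answer: "bbb"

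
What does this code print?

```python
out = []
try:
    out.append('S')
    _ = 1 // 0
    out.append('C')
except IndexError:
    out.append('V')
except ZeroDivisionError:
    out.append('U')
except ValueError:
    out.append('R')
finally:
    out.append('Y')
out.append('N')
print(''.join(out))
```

Execution trace: 'S' (try body) → 'U' (except ZeroDivisionError) → 'Y' (finally) → 'N' (after the try/except). Output: SUYN

Answer: SUYN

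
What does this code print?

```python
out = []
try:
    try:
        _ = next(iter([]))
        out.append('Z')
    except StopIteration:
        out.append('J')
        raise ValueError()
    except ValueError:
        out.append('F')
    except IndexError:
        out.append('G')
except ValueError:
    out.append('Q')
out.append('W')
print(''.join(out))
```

Execution trace: 'J' (inner except StopIteration) → 'Q' (outer except ValueError) → 'W' (after the try/except). Output: JQW

Answer: JQW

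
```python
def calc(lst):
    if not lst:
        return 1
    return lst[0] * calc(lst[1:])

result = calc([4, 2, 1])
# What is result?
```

Product over [4, 2, 1] = 4 * 2 * 1 = 8

Answer: 8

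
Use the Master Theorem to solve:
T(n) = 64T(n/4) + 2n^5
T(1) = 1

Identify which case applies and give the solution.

a=64, b=4, f(n)=2n^5. log_4(64) = 3. Since c=5 > 3 and the regularity condition holds (64(n/4)^5 = (64/4^5)n^5 with 64/4^5 < 1), Case 3 applies: T(n) = Θ(f(n)) = O(n^5).

Answer: O(n^5) - Case 3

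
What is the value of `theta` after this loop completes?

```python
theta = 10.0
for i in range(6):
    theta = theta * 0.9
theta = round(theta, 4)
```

Exponential decay: 10.0 * 0.9^6
`theta` takes the values: 10.0 → 9.0 → 8.1 → 7.29 → 6.561 → 5.9049 → 5.31441 → 5.3144

Answer: 5.3144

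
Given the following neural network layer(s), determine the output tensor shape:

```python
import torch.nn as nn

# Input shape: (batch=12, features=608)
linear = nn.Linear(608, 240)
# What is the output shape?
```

Input: (12, 608) -> Output: (12, 240)

Answer: (12, 240)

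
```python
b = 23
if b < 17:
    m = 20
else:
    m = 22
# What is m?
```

Trace:
`b = 23` → b = 23
`if b < 17: ...` → b < 17 is False, take else branch → m = 22
So m = 22

Answer: 22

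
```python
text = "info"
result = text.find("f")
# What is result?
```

Trace:
`text = "info"` → text = 'info'
`result = text.find("f")` → result = 2
So result = 2

Answer: 2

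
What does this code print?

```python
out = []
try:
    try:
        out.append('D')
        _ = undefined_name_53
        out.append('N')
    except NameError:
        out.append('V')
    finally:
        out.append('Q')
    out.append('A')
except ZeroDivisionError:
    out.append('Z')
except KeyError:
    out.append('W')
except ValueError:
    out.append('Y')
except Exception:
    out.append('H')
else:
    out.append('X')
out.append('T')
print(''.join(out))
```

Execution trace: 'D' (inner try body) → 'V' (inner except NameError) → 'Q' (inner finally) → 'A' (try body, no exception) → 'X' (else) → 'T' (after the try/except). Output: DVQAXT

Answer: DVQAXT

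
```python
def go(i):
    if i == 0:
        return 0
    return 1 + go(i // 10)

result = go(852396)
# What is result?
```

Count of digits of 852396: 6

Answer: 6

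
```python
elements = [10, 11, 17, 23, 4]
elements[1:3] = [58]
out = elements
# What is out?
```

Trace:
`elements = [10, 11, 17, 23, 4]` → elements = [10, 11, 17, 23, 4]
`elements[1:3] = [58]` → elements = [10, 58, 23, 4]
`out = elements` → out = [10, 58, 23, 4]
So out = [10, 58, 23, 4]

Answer: [10, 58, 23, 4]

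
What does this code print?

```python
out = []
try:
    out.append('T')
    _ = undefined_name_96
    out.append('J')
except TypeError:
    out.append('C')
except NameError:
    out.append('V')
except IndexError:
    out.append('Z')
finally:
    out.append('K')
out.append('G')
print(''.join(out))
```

Execution trace: 'T' (try body) → 'V' (except NameError) → 'K' (finally) → 'G' (after the try/except). Output: TVKG

Answer: TVKG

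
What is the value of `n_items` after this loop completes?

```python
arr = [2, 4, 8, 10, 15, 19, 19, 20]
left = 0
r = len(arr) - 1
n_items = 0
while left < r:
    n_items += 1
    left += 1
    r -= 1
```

Iterations until pointers meet (list length 8)
`n_items` takes the values: 0 → 1 → 2 → 3 → 4

Answer: 4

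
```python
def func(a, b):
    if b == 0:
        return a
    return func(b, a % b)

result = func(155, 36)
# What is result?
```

func(155, 36) -> func(36, 11) -> func(11, 3) -> func(3, 2) -> func(2, 1) -> func(1, 0) -> 1

Answer: 1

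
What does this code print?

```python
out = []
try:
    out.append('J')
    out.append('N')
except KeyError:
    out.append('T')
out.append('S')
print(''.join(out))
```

Execution trace: 'J' (try body) → 'N' (try body, no exception) → 'S' (after the try/except). Output: JNS

Answer: JNS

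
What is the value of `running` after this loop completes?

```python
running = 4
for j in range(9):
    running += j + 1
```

Start at 4, add 1 to 9 = 49
`running` takes the values: 4 → 5 → 7 → 10 → 14 → 19 → 25 → 32 → 40 → 49

Answer: 49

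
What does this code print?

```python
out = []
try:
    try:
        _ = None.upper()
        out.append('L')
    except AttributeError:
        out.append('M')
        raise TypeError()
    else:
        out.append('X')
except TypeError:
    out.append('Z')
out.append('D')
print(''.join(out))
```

Execution trace: 'M' (except AttributeError) → 'Z' (outer except TypeError) → 'D' (after the try/except). Output: MZD

Answer: MZD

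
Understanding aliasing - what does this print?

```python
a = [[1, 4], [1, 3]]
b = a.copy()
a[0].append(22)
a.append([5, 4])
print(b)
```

Key concept: shallow copy with nested lists.
Step by step:
`a = [[1, 4], [1, 3]]` → a = [[1, 4], [1, 3]]
`b = a.copy()` → b = [[1, 4], [1, 3]]
`a[0].append(22)` → a = [[1, 4, 22], [1, 3]]; b = [[1, 4, 22], [1, 3]]
`a.append([5, 4])` → a = [[1, 4, 22], [1, 3], [5, 4]]
`print(b)` → prints [[1, 4, 22], [1, 3]]

Answer: [[1, 4, 22], [1, 3]]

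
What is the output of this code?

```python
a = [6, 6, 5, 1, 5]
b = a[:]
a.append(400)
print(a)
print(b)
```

Key concept: slice [:] creates copy.
Step by step:
`a = [6, 6, 5, 1, 5]` → a = [6, 6, 5, 1, 5]
`b = a[:]` → b = [6, 6, 5, 1, 5]
`a.append(400)` → a = [6, 6, 5, 1, 5, 400]
`print(a)` → prints [6, 6, 5, 1, 5, 400]
`print(b)` → prints [6, 6, 5, 1, 5]

Answer:
[6, 6, 5, 1, 5, 400]
[6, 6, 5, 1, 5]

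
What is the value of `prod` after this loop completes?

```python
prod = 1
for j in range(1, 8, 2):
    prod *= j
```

Product of 1, 3, 5, ... up to 7
`prod` takes the values: 1 → 3 → 15 → 105

Answer: 105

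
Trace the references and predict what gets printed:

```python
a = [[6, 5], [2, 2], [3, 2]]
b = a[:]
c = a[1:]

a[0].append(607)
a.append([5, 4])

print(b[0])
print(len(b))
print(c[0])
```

Key concept: slice with nested mutation.
Step by step:
`a = [[6, 5], [2, 2], [3, 2]]` → a = [[6, 5], [2, 2], [3, 2]]
`b = a[:]` → b = [[6, 5], [2, 2], [3, 2]]
`c = a[1:]` → c = [[2, 2], [3, 2]]
`a[0].append(607)` → a = [[6, 5, 607], [2, 2], [3, 2]]; b = [[6, 5, 607], [2, 2], [3, 2]]
`a.append([5, 4])` → a = [[6, 5, 607], [2, 2], [3, 2], [5, 4]]
`print(b[0])` → prints [6, 5, 607]
`print(len(b))` → prints 3
`print(c[0])` → prints [2, 2]

Answer:
[6, 5, 607]
3
[2, 2]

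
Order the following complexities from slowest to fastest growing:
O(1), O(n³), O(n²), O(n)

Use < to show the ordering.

Ordered by growth rate: O(1) < O(n) < O(n²) < O(n³)

Answer: O(1) < O(n) < O(n²) < O(n³)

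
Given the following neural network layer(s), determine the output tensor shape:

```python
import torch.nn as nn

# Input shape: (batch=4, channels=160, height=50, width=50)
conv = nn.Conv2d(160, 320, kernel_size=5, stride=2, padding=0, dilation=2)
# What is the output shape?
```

Input: (4, 160, 50, 50) -> Output: (4, 320, 21, 21)

Answer: (4, 320, 21, 21)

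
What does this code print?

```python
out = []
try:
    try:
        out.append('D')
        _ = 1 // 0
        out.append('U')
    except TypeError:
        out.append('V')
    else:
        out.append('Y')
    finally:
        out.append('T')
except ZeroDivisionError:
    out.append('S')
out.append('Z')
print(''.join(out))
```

Execution trace: 'D' (try body) → 'T' (finally) → 'S' (outer except ZeroDivisionError) → 'Z' (after the try/except). Output: DTSZ

Answer: DTSZ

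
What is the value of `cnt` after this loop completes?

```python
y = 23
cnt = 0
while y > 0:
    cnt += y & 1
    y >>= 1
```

Count set bits in 23 (binary: 0b10111)
`cnt` takes the values: 0 → 1 → 2 → 3 → 4

Answer: 4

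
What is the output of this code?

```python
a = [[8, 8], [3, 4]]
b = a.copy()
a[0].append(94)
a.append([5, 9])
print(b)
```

Key concept: shallow copy with nested lists.
Step by step:
`a = [[8, 8], [3, 4]]` → a = [[8, 8], [3, 4]]
`b = a.copy()` → b = [[8, 8], [3, 4]]
`a[0].append(94)` → a = [[8, 8, 94], [3, 4]]; b = [[8, 8, 94], [3, 4]]
`a.append([5, 9])` → a = [[8, 8, 94], [3, 4], [5, 9]]
`print(b)` → prints [[8, 8, 94], [3, 4]]

Answer: [[8, 8, 94], [3, 4]]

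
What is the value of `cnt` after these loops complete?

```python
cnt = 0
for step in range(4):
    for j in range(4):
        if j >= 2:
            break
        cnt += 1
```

Inner breaks at 2, outer runs 4 times
`cnt` takes the values: 0 → 1 → 2 → 3 → 4 → 5 → 6 → 7 → 8

Answer: 8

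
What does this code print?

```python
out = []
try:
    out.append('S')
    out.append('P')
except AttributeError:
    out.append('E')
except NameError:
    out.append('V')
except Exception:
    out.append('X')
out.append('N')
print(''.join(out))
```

Execution trace: 'S' (try body) → 'P' (try body, no exception) → 'N' (after the try/except). Output: SPN

Answer: SPN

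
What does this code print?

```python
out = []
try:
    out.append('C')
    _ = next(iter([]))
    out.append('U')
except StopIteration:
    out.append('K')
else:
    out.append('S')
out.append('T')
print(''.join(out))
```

Execution trace: 'C' (try body) → 'K' (except StopIteration) → 'T' (after the try/except). Output: CKT

Answer: CKT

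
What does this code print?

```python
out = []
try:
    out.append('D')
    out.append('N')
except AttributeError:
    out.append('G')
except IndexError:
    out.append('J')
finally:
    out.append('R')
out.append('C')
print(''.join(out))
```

Execution trace: 'D' (try body) → 'N' (try body, no exception) → 'R' (finally) → 'C' (after the try/except). Output: DNRC

Answer: DNRC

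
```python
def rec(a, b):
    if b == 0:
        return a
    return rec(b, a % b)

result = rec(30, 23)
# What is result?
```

rec(30, 23) -> rec(23, 7) -> rec(7, 2) -> rec(2, 1) -> rec(1, 0) -> 1

Answer: 1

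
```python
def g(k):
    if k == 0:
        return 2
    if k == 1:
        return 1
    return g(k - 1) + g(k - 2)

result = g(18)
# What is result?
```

Build up from base cases: g(0)=2, g(1)=1, g(2)=3, g(3)=4, g(4)=7, g(5)=11, g(6)=18, ..., g(18)=5778

Answer: 5778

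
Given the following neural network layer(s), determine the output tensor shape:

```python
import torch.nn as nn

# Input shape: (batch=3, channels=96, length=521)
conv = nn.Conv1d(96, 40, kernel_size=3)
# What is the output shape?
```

Input: (3, 96, 521) -> Output: (3, 40, 519)

Answer: (3, 40, 519)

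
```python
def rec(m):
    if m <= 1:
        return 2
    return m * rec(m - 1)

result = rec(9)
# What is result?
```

rec(9) = 9 * 8 * 7 * 6 * 5 * 4 * 3 * 2 * 2 = 725760

Answer: 725760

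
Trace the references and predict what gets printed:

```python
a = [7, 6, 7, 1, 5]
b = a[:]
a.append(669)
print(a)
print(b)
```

Key concept: slice [:] creates copy.
Step by step:
`a = [7, 6, 7, 1, 5]` → a = [7, 6, 7, 1, 5]
`b = a[:]` → b = [7, 6, 7, 1, 5]
`a.append(669)` → a = [7, 6, 7, 1, 5, 669]
`print(a)` → prints [7, 6, 7, 1, 5, 669]
`print(b)` → prints [7, 6, 7, 1, 5]

Answer:
[7, 6, 7, 1, 5, 669]
[7, 6, 7, 1, 5]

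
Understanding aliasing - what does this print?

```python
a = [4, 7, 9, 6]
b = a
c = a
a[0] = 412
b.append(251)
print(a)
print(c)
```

Key concept: multiple aliases.
Step by step:
`a = [4, 7, 9, 6]` → a = [4, 7, 9, 6]
`b = a` → b = [4, 7, 9, 6] (same object as a)
`c = a` → c = [4, 7, 9, 6] (same object as a, b)
`a[0] = 412` → a = [412, 7, 9, 6] (same object as b, c); b = [412, 7, 9, 6] (same object as a, c); c = [412, 7, 9, 6] (same object as a, b)
`b.append(251)` → a = [412, 7, 9, 6, 251] (same object as b, c); b = [412, 7, 9, 6, 251] (same object as a, c); c = [412, 7, 9, 6, 251] (same object as a, b)
`print(a)` → prints [412, 7, 9, 6, 251]
`print(c)` → prints [412, 7, 9, 6, 251]

Answer:
[412, 7, 9, 6, 251]
[412, 7, 9, 6, 251]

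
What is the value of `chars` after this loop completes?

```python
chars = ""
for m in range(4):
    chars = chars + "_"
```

Repeat '_' 4 times
`chars` takes the values: "" → "_" → "__" → "___" → "____"

Answer: "____"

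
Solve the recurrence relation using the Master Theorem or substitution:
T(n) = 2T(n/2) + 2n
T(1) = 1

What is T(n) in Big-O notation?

By Master Theorem: a=2, b=2, f(n)=2n. Since log_2(2) = 1 and f(n) = Θ(n^1), Case 2 applies. T(n) = O(n log n).

Answer: O(n log n)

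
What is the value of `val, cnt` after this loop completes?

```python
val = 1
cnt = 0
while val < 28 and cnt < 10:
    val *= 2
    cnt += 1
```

Double until >= 28 or 10 iterations
`val, cnt` takes the values: (1, 0) → (2, 0) → (2, 1) → (4, 1) → (4, 2) → (8, 2) → (8, 3) → (16, 3) → (16, 4) → (32, 4) → (32, 5)

Answer: 32, 5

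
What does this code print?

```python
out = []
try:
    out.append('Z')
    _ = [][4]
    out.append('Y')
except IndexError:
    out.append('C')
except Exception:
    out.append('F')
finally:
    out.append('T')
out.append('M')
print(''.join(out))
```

Execution trace: 'Z' (try body) → 'C' (except IndexError) → 'T' (finally) → 'M' (after the try/except). Output: ZCTM

Answer: ZCTM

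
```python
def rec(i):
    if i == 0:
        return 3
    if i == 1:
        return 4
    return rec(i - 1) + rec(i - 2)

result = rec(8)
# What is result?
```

Build up from base cases: rec(0)=3, rec(1)=4, rec(2)=7, rec(3)=11, rec(4)=18, rec(5)=29, rec(6)=47, ..., rec(8)=123

Answer: 123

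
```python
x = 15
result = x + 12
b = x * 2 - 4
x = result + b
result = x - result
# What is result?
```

Trace:
`x = 15` → x = 15
`result = x + 12` → result = 27
`b = x * 2 - 4` → b = 26
`x = result + b` → x = 53
`result = x - result` → result = 26
So result = 26

Answer: 26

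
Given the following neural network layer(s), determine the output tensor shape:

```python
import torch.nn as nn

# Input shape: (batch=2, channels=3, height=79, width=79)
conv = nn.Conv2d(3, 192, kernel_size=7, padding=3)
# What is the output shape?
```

Input: (2, 3, 79, 79) -> Output: (2, 192, 79, 79)

Answer: (2, 192, 79, 79)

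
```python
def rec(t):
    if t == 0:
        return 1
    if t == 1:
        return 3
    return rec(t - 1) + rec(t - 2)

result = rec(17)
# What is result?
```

Build up from base cases: rec(0)=1, rec(1)=3, rec(2)=4, rec(3)=7, rec(4)=11, rec(5)=18, rec(6)=29, ..., rec(17)=5778

Answer: 5778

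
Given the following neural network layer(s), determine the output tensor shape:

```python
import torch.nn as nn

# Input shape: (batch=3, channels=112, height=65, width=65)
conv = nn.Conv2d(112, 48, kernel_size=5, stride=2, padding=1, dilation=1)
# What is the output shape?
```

Input: (3, 112, 65, 65) -> Output: (3, 48, 32, 32)

Answer: (3, 48, 32, 32)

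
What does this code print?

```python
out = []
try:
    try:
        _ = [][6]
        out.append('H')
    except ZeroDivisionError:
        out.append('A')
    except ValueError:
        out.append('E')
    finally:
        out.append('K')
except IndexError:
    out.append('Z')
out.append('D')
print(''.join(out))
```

Execution trace: 'K' (finally) → 'Z' (outer except IndexError) → 'D' (after the try/except). Output: KZD

Answer: KZD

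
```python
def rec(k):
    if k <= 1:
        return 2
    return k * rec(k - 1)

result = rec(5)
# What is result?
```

rec(5) = 5 * 4 * 3 * 2 * 2 = 240

Answer: 240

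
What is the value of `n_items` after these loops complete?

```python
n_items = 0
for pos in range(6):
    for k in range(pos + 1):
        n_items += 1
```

Triangle: 1 + 2 + ... + 6
`n_items` takes the values: 0 → 1 → 2 → 3 → 4 → 5 → 6 → 7 → 8 → 9 → 10 → 11 → 12 → 13 → 14 → 15 → 16 → 17 → 18 → 19 → 20 → 21

Answer: 21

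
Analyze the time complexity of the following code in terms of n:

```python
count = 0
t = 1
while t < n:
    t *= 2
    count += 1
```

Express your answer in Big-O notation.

Each loop level contributes: log n. Multiplying the contributions gives O(log n).

Answer: O(log n)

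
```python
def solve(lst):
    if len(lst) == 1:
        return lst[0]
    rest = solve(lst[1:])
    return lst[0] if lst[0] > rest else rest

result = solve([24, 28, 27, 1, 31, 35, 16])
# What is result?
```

Recursive max over [24, 28, 27, 1, 31, 35, 16] = 35

Answer: 35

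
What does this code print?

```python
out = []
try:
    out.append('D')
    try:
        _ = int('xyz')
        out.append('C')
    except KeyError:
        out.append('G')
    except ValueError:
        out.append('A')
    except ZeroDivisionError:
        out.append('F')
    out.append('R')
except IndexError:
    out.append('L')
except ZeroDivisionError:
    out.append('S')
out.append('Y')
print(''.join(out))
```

Execution trace: 'D' (try body) → 'A' (inner except ValueError) → 'R' (try body, no exception) → 'Y' (after the try/except). Output: DARY

Answer: DARY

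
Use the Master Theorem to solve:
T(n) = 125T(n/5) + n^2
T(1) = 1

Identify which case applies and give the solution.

a=125, b=5, f(n)=n^2. log_5(125) = 3. Since c=2 < 3, Case 1 applies: T(n) = Θ(n^log_b(a)) = O(n^3).

Answer: O(n^3) - Case 1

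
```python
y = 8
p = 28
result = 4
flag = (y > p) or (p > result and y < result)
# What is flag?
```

Trace:
`y = 8` → y = 8
`p = 28` → p = 28
`result = 4` → result = 4
`flag = (y > p) or (p > result and y < result)` → flag = False
So flag = False

Answer: False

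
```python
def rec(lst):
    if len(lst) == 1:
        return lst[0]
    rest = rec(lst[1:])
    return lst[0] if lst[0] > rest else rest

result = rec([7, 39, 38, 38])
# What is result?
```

Recursive max over [7, 39, 38, 38] = 39

Answer: 39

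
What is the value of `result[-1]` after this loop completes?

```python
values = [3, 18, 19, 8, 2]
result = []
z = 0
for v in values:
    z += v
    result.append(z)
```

Cumulative sum ends at 50
`result` takes the values: [] → [3] → [3, 21] → [3, 21, 40] → [3, 21, 40, 48] → [3, 21, 40, 48, 50]
So `result[-1]` = 50

Answer: 50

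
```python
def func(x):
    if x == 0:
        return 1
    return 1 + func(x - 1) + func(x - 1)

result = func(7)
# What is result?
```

func(x) = 1 + 2·func(x-1), func(0)=1. Closed form: (1+1)·2^7 - 1 = 255.

Answer: 255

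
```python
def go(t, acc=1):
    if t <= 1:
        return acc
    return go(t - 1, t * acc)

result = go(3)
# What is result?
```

Accumulator trace (n, acc): (3, 1) -> (2, 3) -> (1, 6) -> return 6

Answer: 6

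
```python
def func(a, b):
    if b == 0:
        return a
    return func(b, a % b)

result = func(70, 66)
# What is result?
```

func(70, 66) -> func(66, 4) -> func(4, 2) -> func(2, 0) -> 2

Answer: 2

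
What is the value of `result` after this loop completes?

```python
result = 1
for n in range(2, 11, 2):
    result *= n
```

Product of even numbers 2 to 10
`result` takes the values: 1 → 2 → 8 → 48 → 384 → 3840

Answer: 3840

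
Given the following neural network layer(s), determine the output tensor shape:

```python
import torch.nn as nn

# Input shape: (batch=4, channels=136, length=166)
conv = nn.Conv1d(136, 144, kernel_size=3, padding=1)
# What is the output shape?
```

Input: (4, 136, 166) -> Output: (4, 144, 166)

Answer: (4, 144, 166)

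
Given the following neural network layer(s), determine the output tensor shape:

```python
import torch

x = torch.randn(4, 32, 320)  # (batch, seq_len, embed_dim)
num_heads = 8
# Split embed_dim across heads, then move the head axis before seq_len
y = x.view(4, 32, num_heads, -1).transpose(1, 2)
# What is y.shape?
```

Input: (4, 32, 320) -> head_dim = 320 // 8 = 40; after view: (4, 32, 8, 40) -> after transpose(1, 2): (4, 8, 32, 40) -> Output: (4, 8, 32, 40)

Answer: (4, 8, 32, 40)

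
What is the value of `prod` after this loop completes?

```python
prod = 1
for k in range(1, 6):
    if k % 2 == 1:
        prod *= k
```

Product of odd numbers 1 to 5
`prod` takes the values: 1 → 3 → 15

Answer: 15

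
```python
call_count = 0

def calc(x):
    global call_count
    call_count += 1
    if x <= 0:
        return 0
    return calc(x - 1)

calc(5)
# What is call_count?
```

Linear recursion stepping by 1: 6 calls from x=5 down to ≤0.

Answer: 6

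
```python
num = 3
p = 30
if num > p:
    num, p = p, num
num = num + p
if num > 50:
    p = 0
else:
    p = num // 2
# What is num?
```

Trace:
`num = 3` → num = 3
`p = 30` → p = 30
`if num > p: ...` → num > p is False → no variable changes
`num = num + p` → num = 33
`if num > 50: ...` → num > 50 is False, take else branch → p = 16
So num = 33

Answer: 33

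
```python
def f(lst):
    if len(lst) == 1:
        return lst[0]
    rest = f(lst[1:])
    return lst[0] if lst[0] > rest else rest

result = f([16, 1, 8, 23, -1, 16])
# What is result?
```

Recursive max over [16, 1, 8, 23, -1, 16] = 23

Answer: 23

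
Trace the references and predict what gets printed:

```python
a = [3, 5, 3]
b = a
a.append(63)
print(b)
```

Key concept: basic list aliasing.
Step by step:
`a = [3, 5, 3]` → a = [3, 5, 3]
`b = a` → b = [3, 5, 3] (same object as a)
`a.append(63)` → a = [3, 5, 3, 63] (same object as b); b = [3, 5, 3, 63] (same object as a)
`print(b)` → prints [3, 5, 3, 63]

Answer: [3, 5, 3, 63]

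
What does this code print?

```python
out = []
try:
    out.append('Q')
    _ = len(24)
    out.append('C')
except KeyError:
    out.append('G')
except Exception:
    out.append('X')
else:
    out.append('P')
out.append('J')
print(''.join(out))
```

Execution trace: 'Q' (try body) → 'X' (except Exception) → 'J' (after the try/except). Output: QXJ

Answer: QXJ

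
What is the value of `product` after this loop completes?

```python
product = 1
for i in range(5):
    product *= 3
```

3^5 = 243
`product` takes the values: 1 → 3 → 9 → 27 → 81 → 243

Answer: 243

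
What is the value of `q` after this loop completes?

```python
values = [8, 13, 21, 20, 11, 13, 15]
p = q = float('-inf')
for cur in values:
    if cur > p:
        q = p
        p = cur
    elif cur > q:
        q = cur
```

Second largest (with repeats) in [8, 13, 21, 20, 11, 13, 15]
`q` takes the values: -inf → 8 → 13 → 20

Answer: 20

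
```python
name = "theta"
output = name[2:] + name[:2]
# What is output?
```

Trace:
`name = "theta"` → name = 'theta'
`output = name[2:] + name[:2]` → output = 'etath'
So output = 'etath'

Answer: 'etath'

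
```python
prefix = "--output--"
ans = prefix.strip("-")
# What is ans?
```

Trace:
`prefix = "--output--"` → prefix = '--output--'
`ans = prefix.strip("-")` → ans = 'output'
So ans = 'output'

Answer: 'output'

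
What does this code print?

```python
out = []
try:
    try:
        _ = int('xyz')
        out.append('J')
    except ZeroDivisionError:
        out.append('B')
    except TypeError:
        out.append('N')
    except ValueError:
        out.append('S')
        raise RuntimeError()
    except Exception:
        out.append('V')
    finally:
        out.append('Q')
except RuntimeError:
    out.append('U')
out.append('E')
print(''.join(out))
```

Execution trace: 'S' (inner except ValueError) → 'Q' (inner finally) → 'U' (outer except RuntimeError) → 'E' (after the try/except). Output: SQUE

Answer: SQUE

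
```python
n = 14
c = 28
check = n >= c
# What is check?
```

Trace:
`n = 14` → n = 14
`c = 28` → c = 28
`check = n >= c` → check = False
So check = False

Answer: False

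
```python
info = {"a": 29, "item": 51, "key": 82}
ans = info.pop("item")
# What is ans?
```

Trace:
`info = {"a": 29, "item": 51, "key": 82}` → info = {'a': 29, 'item': 51, 'key': 82}
`ans = info.pop("item")` → info = {'a': 29, 'key': 82}; ans = 51
So ans = 51

Answer: 51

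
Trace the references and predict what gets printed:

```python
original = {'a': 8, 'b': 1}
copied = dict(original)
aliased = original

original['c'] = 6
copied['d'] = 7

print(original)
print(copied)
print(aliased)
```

Key concept: dict() creates copy, assignment creates alias.
Step by step:
`original = {'a': 8, 'b': 1}` → original = {'a': 8, 'b': 1}
`copied = dict(original)` → copied = {'a': 8, 'b': 1}
`aliased = original` → aliased = {'a': 8, 'b': 1} (same object as original)
`original['c'] = 6` → original = {'a': 8, 'b': 1, 'c': 6} (same object as aliased); aliased = {'a': 8, 'b': 1, 'c': 6} (same object as original)
`copied['d'] = 7` → copied = {'a': 8, 'b': 1, 'd': 7}
`print(original)` → prints {'a': 8, 'b': 1, 'c': 6}
`print(copied)` → prints {'a': 8, 'b': 1, 'd': 7}
`print(aliased)` → prints {'a': 8, 'b': 1, 'c': 6}

Answer:
{'a': 8, 'b': 1, 'c': 6}
{'a': 8, 'b': 1, 'd': 7}
{'a': 8, 'b': 1, 'c': 6}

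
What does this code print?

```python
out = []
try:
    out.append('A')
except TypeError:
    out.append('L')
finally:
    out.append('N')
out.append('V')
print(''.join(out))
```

Execution trace: 'A' (try body, no exception) → 'N' (finally) → 'V' (after the try/except). Output: ANV

Answer: ANV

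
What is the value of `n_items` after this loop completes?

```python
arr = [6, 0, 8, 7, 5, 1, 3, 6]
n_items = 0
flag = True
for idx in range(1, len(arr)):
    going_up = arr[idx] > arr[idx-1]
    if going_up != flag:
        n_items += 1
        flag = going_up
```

Count direction changes in [6, 0, 8, 7, 5, 1, 3, 6]
`n_items` takes the values: 0 → 1 → 2 → 3 → 4

Answer: 4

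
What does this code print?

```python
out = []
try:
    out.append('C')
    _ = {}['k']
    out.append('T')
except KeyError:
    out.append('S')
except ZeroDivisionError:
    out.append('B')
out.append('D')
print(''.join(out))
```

Execution trace: 'C' (try body) → 'S' (except KeyError) → 'D' (after the try/except). Output: CSD

Answer: CSD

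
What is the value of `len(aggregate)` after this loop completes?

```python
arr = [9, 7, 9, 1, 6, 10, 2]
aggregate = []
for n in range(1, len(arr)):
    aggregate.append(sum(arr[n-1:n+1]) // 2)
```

Number of 2-element averages
`aggregate` takes the values: [] → [8] → [8, 8] → [8, 8, 5] → [8, 8, 5, 3] → [8, 8, 5, 3, 8] → [8, 8, 5, 3, 8, 6]
So `len(aggregate)` = 6

Answer: 6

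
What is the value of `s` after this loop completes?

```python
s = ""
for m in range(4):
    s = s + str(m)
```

Concatenate digits 0 to 3
`s` takes the values: "" → "0" → "01" → "012" → "0123"

Answer: "0123"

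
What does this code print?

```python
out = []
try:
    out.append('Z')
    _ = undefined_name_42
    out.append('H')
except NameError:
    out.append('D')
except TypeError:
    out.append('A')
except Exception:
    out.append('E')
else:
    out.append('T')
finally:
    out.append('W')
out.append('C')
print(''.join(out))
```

Execution trace: 'Z' (try body) → 'D' (except NameError) → 'W' (finally) → 'C' (after the try/except). Output: ZDWC

Answer: ZDWC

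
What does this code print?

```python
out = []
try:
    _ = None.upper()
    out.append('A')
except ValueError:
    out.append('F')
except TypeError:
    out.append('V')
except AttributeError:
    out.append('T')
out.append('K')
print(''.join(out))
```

Execution trace: 'T' (except AttributeError) → 'K' (after the try/except). Output: TK

Answer: TK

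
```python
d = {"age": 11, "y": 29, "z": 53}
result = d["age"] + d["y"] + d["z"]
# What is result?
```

Trace:
`d = {"age": 11, "y": 29, "z": 53}` → d = {'age': 11, 'y': 29, 'z': 53}
`result = d["age"] + d["y"] + d["z"]` → result = 93
So result = 93

Answer: 93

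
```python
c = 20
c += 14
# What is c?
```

Trace:
`c = 20` → c = 20
`c += 14` → c = 34
So c = 34

Answer: 34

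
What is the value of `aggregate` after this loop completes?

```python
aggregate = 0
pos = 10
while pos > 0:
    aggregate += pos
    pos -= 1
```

Sum 10 down to 1
`aggregate` takes the values: 0 → 10 → 19 → 27 → 34 → 40 → 45 → 49 → 52 → 54 → 55

Answer: 55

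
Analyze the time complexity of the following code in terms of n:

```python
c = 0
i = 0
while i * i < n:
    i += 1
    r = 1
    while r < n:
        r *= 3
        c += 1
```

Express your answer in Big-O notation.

Each loop level contributes: √n × log n. Multiplying the contributions gives O(√n log n).

Answer: O(√n log n)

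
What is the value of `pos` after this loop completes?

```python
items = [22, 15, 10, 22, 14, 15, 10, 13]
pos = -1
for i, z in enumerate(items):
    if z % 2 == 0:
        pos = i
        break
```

First even number index in [22, 15, 10, 22, 14, 15, 10, 13]
`pos` takes the values: -1 → 0

Answer: 0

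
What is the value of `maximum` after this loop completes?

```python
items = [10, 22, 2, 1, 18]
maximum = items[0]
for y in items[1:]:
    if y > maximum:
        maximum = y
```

Maximum of [10, 22, 2, 1, 18]
`maximum` takes the values: 10 → 22

Answer: 22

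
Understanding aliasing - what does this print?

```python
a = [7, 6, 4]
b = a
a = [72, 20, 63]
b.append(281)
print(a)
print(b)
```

Key concept: rebinding vs mutation: a is rebound to a new list, b still points at the original.
Step by step:
`a = [7, 6, 4]` → a = [7, 6, 4]
`b = a` → b = [7, 6, 4] (same object as a)
`a = [72, 20, 63]` → a = [72, 20, 63]
`b.append(281)` → b = [7, 6, 4, 281]
`print(a)` → prints [72, 20, 63]
`print(b)` → prints [7, 6, 4, 281]

Answer:
[72, 20, 63]
[7, 6, 4, 281]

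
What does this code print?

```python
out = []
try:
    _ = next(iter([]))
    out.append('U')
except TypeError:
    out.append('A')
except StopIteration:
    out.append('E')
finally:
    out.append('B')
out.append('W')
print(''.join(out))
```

Execution trace: 'E' (except StopIteration) → 'B' (finally) → 'W' (after the try/except). Output: EBW

Answer: EBW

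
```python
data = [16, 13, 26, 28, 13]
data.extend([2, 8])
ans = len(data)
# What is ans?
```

Trace:
`data = [16, 13, 26, 28, 13]` → data = [16, 13, 26, 28, 13]
`data.extend([2, 8])` → data = [16, 13, 26, 28, 13, 2, 8]
`ans = len(data)` → ans = 7
So ans = 7

Answer: 7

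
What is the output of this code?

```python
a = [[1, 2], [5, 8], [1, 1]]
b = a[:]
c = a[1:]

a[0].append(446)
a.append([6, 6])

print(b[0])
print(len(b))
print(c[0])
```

Key concept: slice with nested mutation.
Step by step:
`a = [[1, 2], [5, 8], [1, 1]]` → a = [[1, 2], [5, 8], [1, 1]]
`b = a[:]` → b = [[1, 2], [5, 8], [1, 1]]
`c = a[1:]` → c = [[5, 8], [1, 1]]
`a[0].append(446)` → a = [[1, 2, 446], [5, 8], [1, 1]]; b = [[1, 2, 446], [5, 8], [1, 1]]
`a.append([6, 6])` → a = [[1, 2, 446], [5, 8], [1, 1], [6, 6]]
`print(b[0])` → prints [1, 2, 446]
`print(len(b))` → prints 3
`print(c[0])` → prints [5, 8]

Answer:
[1, 2, 446]
3
[5, 8]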